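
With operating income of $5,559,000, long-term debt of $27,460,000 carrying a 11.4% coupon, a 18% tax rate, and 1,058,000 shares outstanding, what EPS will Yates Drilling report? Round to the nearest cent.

Pre-tax income = $5,559,000 − $3,130,440.00 = $2,428,560.00.
Net income = $2,428,560.00 × (1 − 0.18) = $1,991,419.20.
EPS = $1,991,419.20 ÷ 1,058,000 = $1.88.

$1.88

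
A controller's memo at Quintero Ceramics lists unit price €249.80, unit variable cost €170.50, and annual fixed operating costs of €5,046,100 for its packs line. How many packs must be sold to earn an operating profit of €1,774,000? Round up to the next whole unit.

86,004 packs

Unit CM = price − variable cost = €249.80 − €170.50 = €79.30.
Units = (FC + target) / CM = (€5,046,100 + €1,774,000) / €79.30 = 86,003.78, so 86,004 packs.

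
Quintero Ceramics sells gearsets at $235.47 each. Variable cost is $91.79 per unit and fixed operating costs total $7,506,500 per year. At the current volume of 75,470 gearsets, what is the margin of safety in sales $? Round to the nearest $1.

Contribution margin per unit = $235.47 − $91.79 = $143.68. Break-even units = $7,506,500 ÷ $143.68 = 52,244.57; break-even revenue = 52,244.57 × $235.47 = $12,302,029.20.
Actual sales revenue = 75,470 × $235.47 = $17,770,920.90.
Margin of safety = $17,770,920.90 − $12,302,029.20 = $5,468,892.

$5,468,892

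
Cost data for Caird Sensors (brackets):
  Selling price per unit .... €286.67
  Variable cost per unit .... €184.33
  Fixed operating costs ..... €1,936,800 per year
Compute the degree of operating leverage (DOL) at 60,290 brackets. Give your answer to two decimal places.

Total contribution margin = 60,290 × €102.34 = €6,170,078.60.
Subtracting fixed costs: EBIT = €6,170,078.60 − €1,936,800 = €4,233,278.60.
DOL = contribution ÷ EBIT = €6,170,078.60 ÷ €4,233,278.60 = 1.4575.

1.46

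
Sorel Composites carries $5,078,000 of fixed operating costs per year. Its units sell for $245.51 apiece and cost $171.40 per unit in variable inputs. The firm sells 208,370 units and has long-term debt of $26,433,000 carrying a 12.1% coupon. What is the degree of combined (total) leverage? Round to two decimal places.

2.15

Total contribution margin = 208,370 × $74.11 = $15,442,300.70.
Subtracting fixed costs: EBIT = $15,442,300.70 − $5,078,000 = $10,364,300.70. Interest = $3,198,393.00, so EBIT − I = $7,165,907.70.
Degree of total leverage = total CM / (EBIT − interest) = $15,442,300.70 / $7,165,907.70 = 2.1550.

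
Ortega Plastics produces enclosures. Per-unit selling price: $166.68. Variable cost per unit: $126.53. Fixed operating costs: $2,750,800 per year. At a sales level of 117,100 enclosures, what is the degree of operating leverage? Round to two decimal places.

2.41

Contribution at this volume is 117,100 × $40.15 = $4,701,565.00.
Operating income = contribution − fixed costs = $4,701,565.00 − $2,750,800 = $1,950,765.00.
DOL = contribution ÷ EBIT = $4,701,565.00 ÷ $1,950,765.00 = 2.4101.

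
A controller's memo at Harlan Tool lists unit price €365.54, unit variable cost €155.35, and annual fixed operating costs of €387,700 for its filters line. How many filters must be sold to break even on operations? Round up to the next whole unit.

Each unit contributes €365.54 − €155.35 = €210.19.
Units to break even: €387,700 ÷ €210.19 = 1,844.52, rounded up to 1,845.

1,845 filters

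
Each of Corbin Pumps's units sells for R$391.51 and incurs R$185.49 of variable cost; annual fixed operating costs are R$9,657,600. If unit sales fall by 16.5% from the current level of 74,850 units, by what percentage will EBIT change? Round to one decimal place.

Contribution at this volume is 74,850 × R$206.02 = R$15,420,597.00.
Operating income = contribution − fixed costs = R$15,420,597.00 − R$9,657,600 = R$5,762,997.00.
DOL = contribution ÷ EBIT = R$15,420,597.00 ÷ R$5,762,997.00 = 2.6758.
So EBIT moves 2.6758 × (-16.5%) = -44.2%.

-44.2%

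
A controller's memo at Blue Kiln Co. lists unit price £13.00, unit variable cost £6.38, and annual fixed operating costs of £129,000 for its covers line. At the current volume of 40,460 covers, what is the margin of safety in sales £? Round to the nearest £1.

£272,657

Contribution margin per unit = £13.00 − £6.38 = £6.62. Break-even units = £129,000 ÷ £6.62 = 19,486.40; break-even revenue = 19,486.40 × £13.00 = £253,323.26.
Actual sales revenue = 40,460 × £13.00 = £525,980.00.
Margin of safety = £525,980.00 − £253,323.26 = £272,657.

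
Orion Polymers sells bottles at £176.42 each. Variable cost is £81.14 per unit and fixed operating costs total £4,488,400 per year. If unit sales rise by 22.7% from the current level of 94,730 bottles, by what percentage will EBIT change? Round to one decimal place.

+45.2%

Total contribution margin = 94,730 × £95.28 = £9,025,874.40.
Operating income = contribution − fixed costs = £9,025,874.40 − £4,488,400 = £4,537,474.40.
DOL = contribution ÷ EBIT = £9,025,874.40 ÷ £4,537,474.40 = 1.9892.
Operating income changes by 1.9892 × +22.7% = +45.2%.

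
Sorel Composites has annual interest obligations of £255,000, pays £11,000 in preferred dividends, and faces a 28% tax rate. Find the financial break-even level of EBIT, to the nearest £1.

Preferred dividends are paid after tax, so their pre-tax equivalent is £11,000 ÷ (1 − 0.28) = £15,277.78.
EPS = 0 when EBIT covers interest plus the pre-tax preferred burden: £255,000 + £15,277.78 = £270,277.78.

£270,278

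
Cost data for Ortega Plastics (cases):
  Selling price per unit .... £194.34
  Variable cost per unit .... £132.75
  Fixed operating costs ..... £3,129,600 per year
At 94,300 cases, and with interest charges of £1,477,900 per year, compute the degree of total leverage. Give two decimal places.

4.84

Contribution at this volume is 94,300 × £61.59 = £5,807,937.00.
Operating income = contribution − fixed costs = £5,807,937.00 − £3,129,600 = £2,678,337.00. Interest = £1,477,900.00, so EBIT − I = £1,200,437.00.
DCL = contribution ÷ (EBIT − I) = £5,807,937.00 ÷ £1,200,437.00 = 4.8382.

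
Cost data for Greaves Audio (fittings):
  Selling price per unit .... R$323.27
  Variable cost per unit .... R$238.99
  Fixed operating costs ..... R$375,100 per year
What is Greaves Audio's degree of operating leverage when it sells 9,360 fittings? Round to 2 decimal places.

Total contribution margin = 9,360 × R$84.28 = R$788,860.80.
EBIT = R$788,860.80 − R$375,100 = R$413,760.80.
DOL = contribution ÷ EBIT = R$788,860.80 ÷ R$413,760.80 = 1.9066.

1.91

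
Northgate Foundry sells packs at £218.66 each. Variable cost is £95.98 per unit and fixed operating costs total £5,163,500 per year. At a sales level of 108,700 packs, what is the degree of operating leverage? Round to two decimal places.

At 108,700 units, contribution = 108,700 × £122.68 = £13,335,316.00.
EBIT = £13,335,316.00 − £5,163,500 = £8,171,816.00.
So DOL = total CM / EBIT = £13,335,316.00 / £8,171,816.00 = 1.6319.

1.63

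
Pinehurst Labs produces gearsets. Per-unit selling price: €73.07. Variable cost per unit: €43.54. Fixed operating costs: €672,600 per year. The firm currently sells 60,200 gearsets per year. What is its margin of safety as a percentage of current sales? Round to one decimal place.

62.2%

Contribution margin per unit = €73.07 − €43.54 = €29.53. Break-even units = €672,600 ÷ €29.53 = 22,776.84; break-even revenue = 22,776.84 × €73.07 = €1,664,303.49.
Actual sales revenue = 60,200 × €73.07 = €4,398,814.00.
Margin of safety = (€4,398,814.00 − €1,664,303.49) ÷ €4,398,814.00 = 62.2%.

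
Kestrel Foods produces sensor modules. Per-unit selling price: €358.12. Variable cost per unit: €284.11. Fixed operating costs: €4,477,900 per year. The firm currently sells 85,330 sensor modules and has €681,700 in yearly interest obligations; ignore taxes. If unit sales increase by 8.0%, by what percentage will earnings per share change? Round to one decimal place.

At 85,330 units, contribution = 85,330 × €74.01 = €6,315,273.30.
Operating income = contribution − fixed costs = €6,315,273.30 − €4,477,900 = €1,837,373.30.
Interest = €681,700.00, so EBIT − I = €1,155,673.30.
Degree of combined leverage = contribution ÷ (EBIT − I) = €6,315,273.30 ÷ €1,155,673.30 = 5.4646.
EPS therefore changes by 5.4646 × (+8.0%) = +43.7%.

+43.7%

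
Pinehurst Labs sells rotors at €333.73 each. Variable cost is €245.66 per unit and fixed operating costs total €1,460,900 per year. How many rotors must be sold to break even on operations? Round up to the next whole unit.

16,588 rotors

Each unit contributes €333.73 − €245.66 = €88.07.
Units to break even: €1,460,900 ÷ €88.07 = 16,587.94, rounded up to 16,588.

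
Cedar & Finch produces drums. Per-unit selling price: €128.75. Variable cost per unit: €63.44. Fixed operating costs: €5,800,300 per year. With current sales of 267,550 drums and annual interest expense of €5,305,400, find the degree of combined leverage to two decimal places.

2.74

At 267,550 units, contribution = 267,550 × €65.31 = €17,473,690.50.
Operating income = contribution − fixed costs = €17,473,690.50 − €5,800,300 = €11,673,390.50. Interest = €5,305,400.00.
DOL = €17,473,690.50 ÷ €11,673,390.50 = 1.4969; DFL = €11,673,390.50 ÷ €6,367,990.50 = 1.8331.
DCL = DOL × DFL = 1.4969 × 1.8331 = 2.7440.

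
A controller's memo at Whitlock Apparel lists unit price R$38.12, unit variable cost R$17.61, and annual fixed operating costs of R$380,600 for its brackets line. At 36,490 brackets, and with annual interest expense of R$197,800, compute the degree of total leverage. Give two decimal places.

4.40

At 36,490 units, contribution = 36,490 × R$20.51 = R$748,409.90.
Operating income = contribution − fixed costs = R$748,409.90 − R$380,600 = R$367,809.90. Interest = R$197,800.00, so EBIT − I = R$170,009.90.
Degree of total leverage = total CM / (EBIT − interest) = R$748,409.90 / R$170,009.90 = 4.4022.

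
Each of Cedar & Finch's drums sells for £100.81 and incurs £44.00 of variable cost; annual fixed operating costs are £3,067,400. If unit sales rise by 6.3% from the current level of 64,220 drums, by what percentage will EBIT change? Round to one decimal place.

Contribution at this volume is 64,220 × £56.81 = £3,648,338.20.
Subtracting fixed costs: EBIT = £3,648,338.20 − £3,067,400 = £580,938.20.
Degree of operating leverage = £3,648,338.20 / £580,938.20 = 6.2801.
So EBIT moves 6.2801 × (+6.3%) = +39.6%.

+39.6%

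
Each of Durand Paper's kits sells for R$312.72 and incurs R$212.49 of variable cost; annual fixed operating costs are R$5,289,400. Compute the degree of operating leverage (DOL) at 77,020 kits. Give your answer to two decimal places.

3.18

At 77,020 units, contribution = 77,020 × R$100.23 = R$7,719,714.60.
EBIT = R$7,719,714.60 − R$5,289,400 = R$2,430,314.60.
Degree of operating leverage = R$7,719,714.60 / R$2,430,314.60 = 3.1764.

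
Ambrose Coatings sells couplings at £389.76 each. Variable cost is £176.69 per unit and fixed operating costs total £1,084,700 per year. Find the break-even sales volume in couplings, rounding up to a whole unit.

5,091 couplings

Each unit contributes £389.76 − £176.69 = £213.07.
Units to break even: £1,084,700 ÷ £213.07 = 5,090.82, rounded up to 5,091.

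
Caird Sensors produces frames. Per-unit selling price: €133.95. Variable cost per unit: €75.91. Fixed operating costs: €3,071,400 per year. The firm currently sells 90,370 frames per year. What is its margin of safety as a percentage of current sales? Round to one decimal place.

Each unit contributes €133.95 − €75.91 = €58.04. Break-even units = €3,071,400 ÷ €58.04 = 52,918.68; break-even revenue = 52,918.68 × €133.95 = €7,088,456.75.
Actual sales revenue = 90,370 × €133.95 = €12,105,061.50.
Margin of safety = (€12,105,061.50 − €7,088,456.75) ÷ €12,105,061.50 = 41.4%.

41.4%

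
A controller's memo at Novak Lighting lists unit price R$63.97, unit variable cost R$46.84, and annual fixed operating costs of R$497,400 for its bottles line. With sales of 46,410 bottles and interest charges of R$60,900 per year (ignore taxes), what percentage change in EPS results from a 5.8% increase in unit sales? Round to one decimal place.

At 46,410 units, contribution = 46,410 × R$17.13 = R$795,003.30.
EBIT = R$795,003.30 − R$497,400 = R$297,603.30.
Interest = R$60,900.00, so EBIT − I = R$236,703.30.
DCL = total CM / (EBIT − I) = R$795,003.30 / R$236,703.30 = 3.3586.
EPS therefore changes by 3.3586 × (+5.8%) = +19.5%.

+19.5%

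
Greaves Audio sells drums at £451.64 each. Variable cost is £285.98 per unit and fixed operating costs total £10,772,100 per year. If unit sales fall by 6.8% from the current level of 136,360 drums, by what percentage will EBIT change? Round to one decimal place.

At 136,360 units, contribution = 136,360 × £165.66 = £22,589,397.60.
Operating income = contribution − fixed costs = £22,589,397.60 − £10,772,100 = £11,817,297.60.
DOL = contribution ÷ EBIT = £22,589,397.60 ÷ £11,817,297.60 = 1.9116.
%ΔEBIT = DOL × %ΔSales = 1.9116 × -6.8% = -13.0%.

-13.0%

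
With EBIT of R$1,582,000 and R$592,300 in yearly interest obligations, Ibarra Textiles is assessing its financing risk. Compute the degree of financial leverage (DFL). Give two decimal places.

Interest = R$592,300.00.
Degree of financial leverage = EBIT / (EBIT − interest) = R$1,582,000 / R$989,700.00 = 1.5985.

1.60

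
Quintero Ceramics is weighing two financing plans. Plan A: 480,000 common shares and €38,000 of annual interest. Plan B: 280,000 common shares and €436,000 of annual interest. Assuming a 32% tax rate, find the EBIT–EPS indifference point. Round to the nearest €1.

€993,200

Set EPS_A = EPS_B: (EBIT − €38,000)(1 − 0.32) ÷ 480,000 = (EBIT − €436,000)(1 − 0.32) ÷ 280,000.
Cancelling (1 − t) and cross-multiplying: 280,000·(EBIT − 38,000) = 480,000·(EBIT − 436,000).
EBIT × (480,000 − 280,000) = 436,000 × 480,000 − 38,000 × 280,000 = 198,640,000,000, so EBIT = 198,640,000,000 ÷ 200,000 = 993,200.00.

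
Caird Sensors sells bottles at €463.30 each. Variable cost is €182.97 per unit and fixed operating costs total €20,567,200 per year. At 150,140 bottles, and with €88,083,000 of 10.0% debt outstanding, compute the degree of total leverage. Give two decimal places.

Contribution at this volume is 150,140 × €280.33 = €42,088,746.20.
Operating income = contribution − fixed costs = €42,088,746.20 − €20,567,200 = €21,521,546.20. Interest = €8,808,300.00.
DOL = €42,088,746.20 ÷ €21,521,546.20 = 1.9557; DFL = €21,521,546.20 ÷ €12,713,246.20 = 1.6928.
DCL = DOL × DFL = 1.9557 × 1.6928 = 3.3106.

3.31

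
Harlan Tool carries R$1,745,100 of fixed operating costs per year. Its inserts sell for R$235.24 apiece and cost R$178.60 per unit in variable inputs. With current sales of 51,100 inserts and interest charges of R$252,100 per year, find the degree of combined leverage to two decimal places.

Contribution at this volume is 51,100 × R$56.64 = R$2,894,304.00.
Subtracting fixed costs: EBIT = R$2,894,304.00 − R$1,745,100 = R$1,149,204.00. Interest = R$252,100.00.
DOL = R$2,894,304.00 ÷ R$1,149,204.00 = 2.5185; DFL = R$1,149,204.00 ÷ R$897,104.00 = 1.2810.
Combined leverage = 2.5185 × 1.2810 = 3.2262.

3.23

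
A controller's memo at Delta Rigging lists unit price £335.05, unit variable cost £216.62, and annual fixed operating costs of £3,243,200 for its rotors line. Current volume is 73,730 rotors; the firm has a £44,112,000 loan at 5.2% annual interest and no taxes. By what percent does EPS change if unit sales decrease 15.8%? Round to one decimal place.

-43.2%

At 73,730 units, contribution = 73,730 × £118.43 = £8,731,843.90.
Subtracting fixed costs: EBIT = £8,731,843.90 − £3,243,200 = £5,488,643.90.
Interest = £2,293,824.00, so EBIT − I = £3,194,819.90.
DCL = total CM / (EBIT − I) = £8,731,843.90 / £3,194,819.90 = 2.7331.
EPS therefore changes by 2.7331 × (-15.8%) = -43.2%.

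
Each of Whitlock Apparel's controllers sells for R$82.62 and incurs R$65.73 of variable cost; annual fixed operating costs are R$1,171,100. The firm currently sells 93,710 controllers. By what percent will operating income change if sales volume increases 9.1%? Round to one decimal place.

+35.0%

Total contribution margin = 93,710 × R$16.89 = R$1,582,761.90.
Operating income = contribution − fixed costs = R$1,582,761.90 − R$1,171,100 = R$411,661.90.
So DOL = total CM / EBIT = R$1,582,761.90 / R$411,661.90 = 3.8448.
Operating income changes by 3.8448 × +9.1% = +35.0%.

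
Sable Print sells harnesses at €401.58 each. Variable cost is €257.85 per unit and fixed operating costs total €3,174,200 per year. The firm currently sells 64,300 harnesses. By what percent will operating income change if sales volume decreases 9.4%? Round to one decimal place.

At 64,300 units, contribution = 64,300 × €143.73 = €9,241,839.00.
EBIT = €9,241,839.00 − €3,174,200 = €6,067,639.00.
So DOL = total CM / EBIT = €9,241,839.00 / €6,067,639.00 = 1.5231.
So EBIT moves 1.5231 × (-9.4%) = -14.3%.

-14.3%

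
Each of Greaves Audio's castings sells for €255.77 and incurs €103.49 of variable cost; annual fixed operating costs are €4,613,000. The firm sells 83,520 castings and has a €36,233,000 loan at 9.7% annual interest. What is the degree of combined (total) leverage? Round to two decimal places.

2.77

At 83,520 units, contribution = 83,520 × €152.28 = €12,718,425.60.
EBIT = €12,718,425.60 − €4,613,000 = €8,105,425.60. Interest = €3,514,601.00.
DOL = €12,718,425.60 ÷ €8,105,425.60 = 1.5691; DFL = €8,105,425.60 ÷ €4,590,824.60 = 1.7656.
Combined leverage = 1.5691 × 1.7656 = 2.7704.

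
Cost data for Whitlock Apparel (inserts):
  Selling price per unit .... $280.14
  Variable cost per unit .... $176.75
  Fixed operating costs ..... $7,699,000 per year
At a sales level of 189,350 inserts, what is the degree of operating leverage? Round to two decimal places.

1.65

Contribution at this volume is 189,350 × $103.39 = $19,576,896.50.
Subtracting fixed costs: EBIT = $19,576,896.50 − $7,699,000 = $11,877,896.50.
So DOL = total CM / EBIT = $19,576,896.50 / $11,877,896.50 = 1.6482.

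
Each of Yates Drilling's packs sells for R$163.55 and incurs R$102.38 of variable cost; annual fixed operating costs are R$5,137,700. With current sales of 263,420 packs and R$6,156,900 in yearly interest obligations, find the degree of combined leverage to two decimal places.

Contribution at this volume is 263,420 × R$61.17 = R$16,113,401.40.
Subtracting fixed costs: EBIT = R$16,113,401.40 − R$5,137,700 = R$10,975,701.40. Interest = R$6,156,900.00.
DOL = R$16,113,401.40 ÷ R$10,975,701.40 = 1.4681; DFL = R$10,975,701.40 ÷ R$4,818,801.40 = 2.2777.
DCL = DOL × DFL = 1.4681 × 2.2777 = 3.3439.

3.34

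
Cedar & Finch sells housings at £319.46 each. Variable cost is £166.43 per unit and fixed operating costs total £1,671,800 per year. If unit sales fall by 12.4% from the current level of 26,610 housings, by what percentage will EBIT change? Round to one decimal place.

Contribution at this volume is 26,610 × £153.03 = £4,072,128.30.
EBIT = £4,072,128.30 − £1,671,800 = £2,400,328.30.
So DOL = total CM / EBIT = £4,072,128.30 / £2,400,328.30 = 1.6965.
%ΔEBIT = DOL × %ΔSales = 1.6965 × -12.4% = -21.0%.

-21.0%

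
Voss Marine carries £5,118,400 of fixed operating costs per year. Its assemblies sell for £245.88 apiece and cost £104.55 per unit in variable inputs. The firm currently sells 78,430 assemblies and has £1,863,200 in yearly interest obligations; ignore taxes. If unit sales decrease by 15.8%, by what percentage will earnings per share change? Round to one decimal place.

-42.7%

Contribution at this volume is 78,430 × £141.33 = £11,084,511.90.
EBIT = £11,084,511.90 − £5,118,400 = £5,966,111.90.
After interest of £1,863,200.00, pre-tax earnings = £4,102,911.90.
DCL = total CM / (EBIT − I) = £11,084,511.90 / £4,102,911.90 = 2.7016.
%ΔEPS = DCL × %ΔSales = 2.7016 × -15.8% = -42.7%.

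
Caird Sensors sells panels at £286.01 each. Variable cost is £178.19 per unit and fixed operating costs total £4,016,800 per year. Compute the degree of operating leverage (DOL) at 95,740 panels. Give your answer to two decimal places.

1.64

Total contribution margin = 95,740 × £107.82 = £10,322,686.80.
EBIT = £10,322,686.80 − £4,016,800 = £6,305,886.80.
So DOL = total CM / EBIT = £10,322,686.80 / £6,305,886.80 = 1.6370.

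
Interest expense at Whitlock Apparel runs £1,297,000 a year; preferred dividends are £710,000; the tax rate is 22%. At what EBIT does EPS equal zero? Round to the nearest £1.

Grossing the preferred dividend up to pre-tax terms: £710,000 / (1 − 0.22) = £910,256.41.
Financial break-even EBIT = interest + D_p ÷ (1 − t) = £1,297,000 + £910,256.41 = £2,207,256.41.

£2,207,256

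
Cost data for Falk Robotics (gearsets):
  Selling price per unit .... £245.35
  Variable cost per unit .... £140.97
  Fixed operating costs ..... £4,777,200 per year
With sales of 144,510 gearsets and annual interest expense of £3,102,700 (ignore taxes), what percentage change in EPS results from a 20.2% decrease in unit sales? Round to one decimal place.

-42.3%

Contribution at this volume is 144,510 × £104.38 = £15,083,953.80.
Operating income = contribution − fixed costs = £15,083,953.80 − £4,777,200 = £10,306,753.80.
Interest = £3,102,700.00, so EBIT − I = £7,204,053.80.
DCL = total CM / (EBIT − I) = £15,083,953.80 / £7,204,053.80 = 2.0938.
EPS therefore changes by 2.0938 × (-20.2%) = -42.3%.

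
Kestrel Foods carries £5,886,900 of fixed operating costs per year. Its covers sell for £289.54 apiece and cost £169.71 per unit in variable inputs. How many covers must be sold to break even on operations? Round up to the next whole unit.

Unit CM = price − variable cost = £289.54 − £169.71 = £119.83.
Break-even Q = £5,886,900 / £119.83 = 49,127.10 → 49,128 covers.

49,128 covers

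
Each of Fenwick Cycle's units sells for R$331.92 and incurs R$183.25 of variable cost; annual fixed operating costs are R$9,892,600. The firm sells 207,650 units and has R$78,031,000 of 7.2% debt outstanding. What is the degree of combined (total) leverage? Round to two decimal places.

2.01

Total contribution margin = 207,650 × R$148.67 = R$30,871,325.50.
Operating income = contribution − fixed costs = R$30,871,325.50 − R$9,892,600 = R$20,978,725.50. Interest = R$5,618,232.00, so EBIT − I = R$15,360,493.50.
DCL = contribution ÷ (EBIT − I) = R$30,871,325.50 ÷ R$15,360,493.50 = 2.0098.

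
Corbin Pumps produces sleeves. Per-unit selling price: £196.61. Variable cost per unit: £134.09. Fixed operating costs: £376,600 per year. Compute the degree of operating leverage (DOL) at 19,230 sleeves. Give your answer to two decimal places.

1.46

Contribution at this volume is 19,230 × £62.52 = £1,202,259.60.
EBIT = £1,202,259.60 − £376,600 = £825,659.60.
So DOL = total CM / EBIT = £1,202,259.60 / £825,659.60 = 1.4561.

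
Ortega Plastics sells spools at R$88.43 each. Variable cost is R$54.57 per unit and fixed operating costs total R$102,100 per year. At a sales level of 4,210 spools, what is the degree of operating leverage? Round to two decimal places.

Contribution at this volume is 4,210 × R$33.86 = R$142,550.60.
Operating income = contribution − fixed costs = R$142,550.60 − R$102,100 = R$40,450.60.
Degree of operating leverage = R$142,550.60 / R$40,450.60 = 3.5241.

3.52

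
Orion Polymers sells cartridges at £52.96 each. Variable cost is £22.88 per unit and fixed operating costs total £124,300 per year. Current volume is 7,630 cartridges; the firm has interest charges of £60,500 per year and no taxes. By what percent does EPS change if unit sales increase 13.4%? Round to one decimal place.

Contribution at this volume is 7,630 × £30.08 = £229,510.40.
EBIT = £229,510.40 − £124,300 = £105,210.40.
Interest = £60,500.00, so EBIT − I = £44,710.40.
DCL = total CM / (EBIT − I) = £229,510.40 / £44,710.40 = 5.1333.
EPS therefore changes by 5.1333 × (+13.4%) = +68.8%.

+68.8%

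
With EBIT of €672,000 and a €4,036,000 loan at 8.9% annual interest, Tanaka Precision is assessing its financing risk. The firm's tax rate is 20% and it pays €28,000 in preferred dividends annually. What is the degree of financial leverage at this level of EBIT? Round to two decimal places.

Interest = €359,204.00.
Preferred dividends grossed up pre-tax: €28,000 / (1 − 0.20) = €35,000.00.
DFL = EBIT ÷ [EBIT − I − D_p/(1−t)] = €672,000 ÷ [€672,000 − €359,204.00 − €35,000.00] = €672,000 ÷ €277,796.00 = 2.4190.

2.42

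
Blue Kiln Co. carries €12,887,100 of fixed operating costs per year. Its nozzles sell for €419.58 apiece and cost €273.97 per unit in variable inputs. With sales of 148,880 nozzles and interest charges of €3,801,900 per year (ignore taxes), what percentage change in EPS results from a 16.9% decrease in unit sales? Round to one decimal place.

At 148,880 units, contribution = 148,880 × €145.61 = €21,678,416.80.
EBIT = €21,678,416.80 − €12,887,100 = €8,791,316.80.
Interest = €3,801,900.00, so EBIT − I = €4,989,416.80.
Degree of combined leverage = contribution ÷ (EBIT − I) = €21,678,416.80 ÷ €4,989,416.80 = 4.3449.
%ΔEPS = DCL × %ΔSales = 4.3449 × -16.9% = -73.4%.

-73.4%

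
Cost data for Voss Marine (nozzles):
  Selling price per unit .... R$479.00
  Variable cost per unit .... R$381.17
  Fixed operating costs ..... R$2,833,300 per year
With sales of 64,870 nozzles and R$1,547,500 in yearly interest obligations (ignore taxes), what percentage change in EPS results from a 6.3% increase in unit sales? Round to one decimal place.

Contribution at this volume is 64,870 × R$97.83 = R$6,346,232.10.
EBIT = R$6,346,232.10 − R$2,833,300 = R$3,512,932.10.
After interest of R$1,547,500.00, pre-tax earnings = R$1,965,432.10.
Degree of combined leverage = contribution ÷ (EBIT − I) = R$6,346,232.10 ÷ R$1,965,432.10 = 3.2289.
%ΔEPS = DCL × %ΔSales = 3.2289 × +6.3% = +20.3%.

+20.3%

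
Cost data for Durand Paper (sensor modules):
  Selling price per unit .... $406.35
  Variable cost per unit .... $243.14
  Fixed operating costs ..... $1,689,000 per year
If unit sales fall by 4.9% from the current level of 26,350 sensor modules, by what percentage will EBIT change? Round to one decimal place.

-8.1%

Contribution at this volume is 26,350 × $163.21 = $4,300,583.50.
Operating income = contribution − fixed costs = $4,300,583.50 − $1,689,000 = $2,611,583.50.
Degree of operating leverage = $4,300,583.50 / $2,611,583.50 = 1.6467.
%ΔEBIT = DOL × %ΔSales = 1.6467 × -4.9% = -8.1%.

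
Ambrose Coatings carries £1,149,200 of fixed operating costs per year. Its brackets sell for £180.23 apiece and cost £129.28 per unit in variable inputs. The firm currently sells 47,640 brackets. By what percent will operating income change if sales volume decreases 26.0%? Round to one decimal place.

Contribution at this volume is 47,640 × £50.95 = £2,427,258.00.
Operating income = contribution − fixed costs = £2,427,258.00 − £1,149,200 = £1,278,058.00.
So DOL = total CM / EBIT = £2,427,258.00 / £1,278,058.00 = 1.8992.
So EBIT moves 1.8992 × (-26.0%) = -49.4%.

-49.4%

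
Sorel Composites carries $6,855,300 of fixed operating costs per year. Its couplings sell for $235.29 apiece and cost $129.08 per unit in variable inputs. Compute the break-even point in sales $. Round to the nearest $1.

$15,186,739

CM per unit = $235.29 − $129.08 = $106.21; CM ratio = $106.21 / $235.29 = 0.4514.
Break-even revenue = fixed costs × price ÷ CM = $6,855,300 × $235.29 ÷ $106.21 = $15,186,739.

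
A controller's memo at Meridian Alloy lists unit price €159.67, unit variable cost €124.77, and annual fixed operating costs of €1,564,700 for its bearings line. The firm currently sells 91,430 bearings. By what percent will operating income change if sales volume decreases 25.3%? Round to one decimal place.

-49.6%

Contribution at this volume is 91,430 × €34.90 = €3,190,907.00.
Subtracting fixed costs: EBIT = €3,190,907.00 − €1,564,700 = €1,626,207.00.
So DOL = total CM / EBIT = €3,190,907.00 / €1,626,207.00 = 1.9622.
So EBIT moves 1.9622 × (-25.3%) = -49.6%.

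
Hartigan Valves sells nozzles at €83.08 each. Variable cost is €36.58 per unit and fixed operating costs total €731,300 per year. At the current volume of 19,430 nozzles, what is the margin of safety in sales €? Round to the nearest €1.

€307,655

Unit CM = price − variable cost = €83.08 − €36.58 = €46.50. Break-even units = €731,300 ÷ €46.50 = 15,726.88; break-even revenue = 15,726.88 × €83.08 = €1,306,589.33.
Current sales = 19,430 × €83.08 = €1,614,244.40.
Margin of safety = €1,614,244.40 − €1,306,589.33 = €307,655.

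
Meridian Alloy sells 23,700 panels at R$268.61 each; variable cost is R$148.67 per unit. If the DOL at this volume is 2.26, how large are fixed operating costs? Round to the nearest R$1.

Contribution at this volume is 23,700 × R$119.94 = R$2,842,578.00.
DOL = contribution / EBIT, so EBIT = R$2,842,578.00 / 2.26 = R$1,257,777.88.
Fixed costs = CM − EBIT = R$2,842,578.00 − R$1,257,777.88 = R$1,584,800.

R$1,584,800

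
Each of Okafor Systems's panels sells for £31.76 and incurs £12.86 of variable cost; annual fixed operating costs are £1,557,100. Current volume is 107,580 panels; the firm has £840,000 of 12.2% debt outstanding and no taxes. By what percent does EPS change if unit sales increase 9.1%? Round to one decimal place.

Contribution at this volume is 107,580 × £18.90 = £2,033,262.00.
EBIT = £2,033,262.00 − £1,557,100 = £476,162.00.
After interest of £102,480.00, pre-tax earnings = £373,682.00.
Degree of combined leverage = contribution ÷ (EBIT − I) = £2,033,262.00 ÷ £373,682.00 = 5.4412.
%ΔEPS = DCL × %ΔSales = 5.4412 × +9.1% = +49.5%.

+49.5%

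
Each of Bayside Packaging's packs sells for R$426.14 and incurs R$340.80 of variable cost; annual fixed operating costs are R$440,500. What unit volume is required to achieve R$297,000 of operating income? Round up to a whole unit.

8,642 packs

Unit CM = price − variable cost = R$426.14 − R$340.80 = R$85.34.
Required volume = (fixed costs + target profit) ÷ CM = (R$440,500 + R$297,000) ÷ R$85.34 = 8,641.90, so 8,642 packs.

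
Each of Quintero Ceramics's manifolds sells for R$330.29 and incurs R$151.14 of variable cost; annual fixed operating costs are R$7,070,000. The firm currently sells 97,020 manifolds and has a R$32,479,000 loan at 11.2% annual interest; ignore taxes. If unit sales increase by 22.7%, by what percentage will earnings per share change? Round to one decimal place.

+59.1%

Total contribution margin = 97,020 × R$179.15 = R$17,381,133.00.
Operating income = contribution − fixed costs = R$17,381,133.00 − R$7,070,000 = R$10,311,133.00.
After interest of R$3,637,648.00, pre-tax earnings = R$6,673,485.00.
Degree of combined leverage = contribution ÷ (EBIT − I) = R$17,381,133.00 ÷ R$6,673,485.00 = 2.6045.
%ΔEPS = DCL × %ΔSales = 2.6045 × +22.7% = +59.1%.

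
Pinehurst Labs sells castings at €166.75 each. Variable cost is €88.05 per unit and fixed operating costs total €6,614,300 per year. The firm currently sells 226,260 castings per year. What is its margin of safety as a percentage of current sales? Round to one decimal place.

Contribution margin per unit = €166.75 − €88.05 = €78.70. Break-even units = €6,614,300 ÷ €78.70 = 84,044.47; break-even revenue = 84,044.47 × €166.75 = €14,014,415.82.
Current sales = 226,260 × €166.75 = €37,728,855.00.
Margin of safety = (€37,728,855.00 − €14,014,415.82) ÷ €37,728,855.00 = 62.9%.

62.9%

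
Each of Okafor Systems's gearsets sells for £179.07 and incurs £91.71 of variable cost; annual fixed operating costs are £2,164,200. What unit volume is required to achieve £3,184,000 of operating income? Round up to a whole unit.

61,221 gearsets

Contribution margin per unit = £179.07 − £91.71 = £87.36.
Units = (FC + target) / CM = (£2,164,200 + £3,184,000) / £87.36 = 61,220.24, so 61,221 gearsets.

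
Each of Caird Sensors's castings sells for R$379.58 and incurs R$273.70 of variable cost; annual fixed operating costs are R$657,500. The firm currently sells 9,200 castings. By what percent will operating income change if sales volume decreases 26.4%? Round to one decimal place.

-81.2%

At 9,200 units, contribution = 9,200 × R$105.88 = R$974,096.00.
EBIT = R$974,096.00 − R$657,500 = R$316,596.00.
So DOL = total CM / EBIT = R$974,096.00 / R$316,596.00 = 3.0768.
%ΔEBIT = DOL × %ΔSales = 3.0768 × -26.4% = -81.2%.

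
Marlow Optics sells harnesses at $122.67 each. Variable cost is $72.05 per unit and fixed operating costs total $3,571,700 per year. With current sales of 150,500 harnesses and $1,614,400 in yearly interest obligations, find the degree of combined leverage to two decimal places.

Contribution at this volume is 150,500 × $50.62 = $7,618,310.00.
Operating income = contribution − fixed costs = $7,618,310.00 − $3,571,700 = $4,046,610.00. Interest = $1,614,400.00, so EBIT − I = $2,432,210.00.
Degree of total leverage = total CM / (EBIT − interest) = $7,618,310.00 / $2,432,210.00 = 3.1323.

3.13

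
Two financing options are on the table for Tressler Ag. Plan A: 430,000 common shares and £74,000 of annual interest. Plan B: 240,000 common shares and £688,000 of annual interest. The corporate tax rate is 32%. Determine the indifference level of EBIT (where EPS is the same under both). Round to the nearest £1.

Set EPS_A = EPS_B: (EBIT − £74,000)(1 − 0.32) ÷ 430,000 = (EBIT − £688,000)(1 − 0.32) ÷ 240,000.
Cancelling (1 − t) and cross-multiplying: 240,000·(EBIT − 74,000) = 430,000·(EBIT − 688,000).
EBIT × (430,000 − 240,000) = 688,000 × 430,000 − 74,000 × 240,000 = 278,080,000,000, so EBIT = 278,080,000,000 ÷ 190,000 = 1,463,578.95.

£1,463,579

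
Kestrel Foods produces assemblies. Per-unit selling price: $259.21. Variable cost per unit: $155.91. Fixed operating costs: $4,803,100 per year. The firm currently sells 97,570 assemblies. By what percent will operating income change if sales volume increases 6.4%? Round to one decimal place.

Total contribution margin = 97,570 × $103.30 = $10,078,981.00.
Subtracting fixed costs: EBIT = $10,078,981.00 − $4,803,100 = $5,275,881.00.
Degree of operating leverage = $10,078,981.00 / $5,275,881.00 = 1.9104.
Operating income changes by 1.9104 × +6.4% = +12.2%.

+12.2%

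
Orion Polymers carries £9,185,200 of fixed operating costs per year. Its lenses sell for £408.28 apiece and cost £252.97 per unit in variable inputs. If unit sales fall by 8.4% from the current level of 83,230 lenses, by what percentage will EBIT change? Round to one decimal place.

-29.0%

Contribution at this volume is 83,230 × £155.31 = £12,926,451.30.
Operating income = contribution − fixed costs = £12,926,451.30 − £9,185,200 = £3,741,251.30.
Degree of operating leverage = £12,926,451.30 / £3,741,251.30 = 3.4551.
So EBIT moves 3.4551 × (-8.4%) = -29.0%.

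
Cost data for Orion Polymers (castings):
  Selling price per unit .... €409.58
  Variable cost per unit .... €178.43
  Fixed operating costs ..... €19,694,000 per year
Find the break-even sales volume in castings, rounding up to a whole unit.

Unit CM = price − variable cost = €409.58 − €178.43 = €231.15.
Break-even Q = €19,694,000 / €231.15 = 85,200.09 → 85,201 castings.

85,201 castings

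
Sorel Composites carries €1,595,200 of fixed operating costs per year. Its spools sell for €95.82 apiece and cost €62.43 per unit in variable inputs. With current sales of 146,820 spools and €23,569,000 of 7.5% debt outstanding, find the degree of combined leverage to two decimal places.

Contribution at this volume is 146,820 × €33.39 = €4,902,319.80.
Operating income = contribution − fixed costs = €4,902,319.80 − €1,595,200 = €3,307,119.80. Interest = €1,767,675.00.
DOL = €4,902,319.80 ÷ €3,307,119.80 = 1.4824; DFL = €3,307,119.80 ÷ €1,539,444.80 = 2.1483.
Combined leverage = 1.4824 × 2.1483 = 3.1846.

3.18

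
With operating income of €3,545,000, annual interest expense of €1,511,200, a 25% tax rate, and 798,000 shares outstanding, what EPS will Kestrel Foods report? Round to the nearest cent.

Pre-tax income = €3,545,000 − €1,511,200.00 = €2,033,800.00.
Net income = €2,033,800.00 × (1 − 0.25) = €1,525,350.00.
EPS = €1,525,350.00 ÷ 798,000 = €1.91.

€1.91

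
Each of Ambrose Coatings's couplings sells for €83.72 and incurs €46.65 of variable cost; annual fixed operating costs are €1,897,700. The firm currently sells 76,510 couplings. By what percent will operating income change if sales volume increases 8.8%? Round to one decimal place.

At 76,510 units, contribution = 76,510 × €37.07 = €2,836,225.70.
Subtracting fixed costs: EBIT = €2,836,225.70 − €1,897,700 = €938,525.70.
So DOL = total CM / EBIT = €2,836,225.70 / €938,525.70 = 3.0220.
Operating income changes by 3.0220 × +8.8% = +26.6%.

+26.6%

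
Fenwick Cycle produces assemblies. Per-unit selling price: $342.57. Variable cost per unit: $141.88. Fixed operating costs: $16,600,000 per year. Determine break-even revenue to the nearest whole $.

$28,335,552

CM per unit = $342.57 − $141.88 = $200.69; CM ratio = $200.69 / $342.57 = 0.5858.
Break-even sales = FC ÷ CM ratio = $16,600,000 × $342.57 / $200.69 = $28,335,552.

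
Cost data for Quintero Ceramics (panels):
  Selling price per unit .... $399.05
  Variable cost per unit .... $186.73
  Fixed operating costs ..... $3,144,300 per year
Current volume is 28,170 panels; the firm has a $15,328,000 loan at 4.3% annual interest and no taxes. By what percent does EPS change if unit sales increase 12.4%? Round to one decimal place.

Total contribution margin = 28,170 × $212.32 = $5,981,054.40.
Subtracting fixed costs: EBIT = $5,981,054.40 − $3,144,300 = $2,836,754.40.
Interest = $659,104.00, so EBIT − I = $2,177,650.40.
DCL = total CM / (EBIT − I) = $5,981,054.40 / $2,177,650.40 = 2.7466.
%ΔEPS = DCL × %ΔSales = 2.7466 × +12.4% = +34.1%.

+34.1%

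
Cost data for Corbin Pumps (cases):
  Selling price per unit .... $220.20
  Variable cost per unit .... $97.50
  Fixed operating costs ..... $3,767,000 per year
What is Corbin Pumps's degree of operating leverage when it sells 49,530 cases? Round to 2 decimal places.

2.63

Contribution at this volume is 49,530 × $122.70 = $6,077,331.00.
Operating income = contribution − fixed costs = $6,077,331.00 − $3,767,000 = $2,310,331.00.
Degree of operating leverage = $6,077,331.00 / $2,310,331.00 = 2.6305.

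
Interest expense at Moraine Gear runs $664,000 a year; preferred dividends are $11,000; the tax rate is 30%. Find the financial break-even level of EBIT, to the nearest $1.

$679,714

Preferred dividends are paid after tax, so their pre-tax equivalent is $11,000 ÷ (1 − 0.30) = $15,714.29.
EPS = 0 when EBIT covers interest plus the pre-tax preferred burden: $664,000 + $15,714.29 = $679,714.29.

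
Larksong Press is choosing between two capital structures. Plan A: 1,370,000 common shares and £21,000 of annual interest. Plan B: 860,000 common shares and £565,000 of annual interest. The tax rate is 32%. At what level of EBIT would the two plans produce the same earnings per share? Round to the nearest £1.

Set EPS_A = EPS_B: (EBIT − £21,000)(1 − 0.32) ÷ 1,370,000 = (EBIT − £565,000)(1 − 0.32) ÷ 860,000.
The (1 − t) factor cancels: (EBIT − 21,000) × 860,000 = (EBIT − 565,000) × 1,370,000.
EBIT × (1,370,000 − 860,000) = 565,000 × 1,370,000 − 21,000 × 860,000 = 755,990,000,000, so EBIT = 755,990,000,000 ÷ 510,000 = 1,482,333.33.

£1,482,333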